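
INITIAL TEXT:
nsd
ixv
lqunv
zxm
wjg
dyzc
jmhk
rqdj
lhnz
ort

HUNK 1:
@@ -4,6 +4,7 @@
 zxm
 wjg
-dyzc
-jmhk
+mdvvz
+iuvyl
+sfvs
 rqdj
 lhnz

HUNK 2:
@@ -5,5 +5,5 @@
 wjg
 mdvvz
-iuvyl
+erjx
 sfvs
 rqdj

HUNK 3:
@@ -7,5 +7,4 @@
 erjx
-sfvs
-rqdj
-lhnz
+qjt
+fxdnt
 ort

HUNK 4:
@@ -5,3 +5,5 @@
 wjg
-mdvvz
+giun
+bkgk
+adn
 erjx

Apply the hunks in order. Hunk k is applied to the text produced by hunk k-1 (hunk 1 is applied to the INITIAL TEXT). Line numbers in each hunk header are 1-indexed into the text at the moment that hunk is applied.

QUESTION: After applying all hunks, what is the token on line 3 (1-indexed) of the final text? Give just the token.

Answer: lqunv

Derivation:
Hunk 1: at line 4 remove [dyzc,jmhk] add [mdvvz,iuvyl,sfvs] -> 11 lines: nsd ixv lqunv zxm wjg mdvvz iuvyl sfvs rqdj lhnz ort
Hunk 2: at line 5 remove [iuvyl] add [erjx] -> 11 lines: nsd ixv lqunv zxm wjg mdvvz erjx sfvs rqdj lhnz ort
Hunk 3: at line 7 remove [sfvs,rqdj,lhnz] add [qjt,fxdnt] -> 10 lines: nsd ixv lqunv zxm wjg mdvvz erjx qjt fxdnt ort
Hunk 4: at line 5 remove [mdvvz] add [giun,bkgk,adn] -> 12 lines: nsd ixv lqunv zxm wjg giun bkgk adn erjx qjt fxdnt ort
Final line 3: lqunv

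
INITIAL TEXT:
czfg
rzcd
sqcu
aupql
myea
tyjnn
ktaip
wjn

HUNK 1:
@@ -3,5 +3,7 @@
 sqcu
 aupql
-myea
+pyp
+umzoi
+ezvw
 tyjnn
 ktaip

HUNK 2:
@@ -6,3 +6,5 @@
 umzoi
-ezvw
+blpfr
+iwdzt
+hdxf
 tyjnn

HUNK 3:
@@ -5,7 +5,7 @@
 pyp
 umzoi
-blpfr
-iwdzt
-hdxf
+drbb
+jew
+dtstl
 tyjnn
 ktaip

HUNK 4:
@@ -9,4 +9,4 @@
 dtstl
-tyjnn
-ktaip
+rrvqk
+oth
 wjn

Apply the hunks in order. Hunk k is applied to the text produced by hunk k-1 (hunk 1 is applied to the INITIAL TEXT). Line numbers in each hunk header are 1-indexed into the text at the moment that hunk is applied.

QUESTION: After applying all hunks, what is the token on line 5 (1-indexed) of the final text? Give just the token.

Hunk 1: at line 3 remove [myea] add [pyp,umzoi,ezvw] -> 10 lines: czfg rzcd sqcu aupql pyp umzoi ezvw tyjnn ktaip wjn
Hunk 2: at line 6 remove [ezvw] add [blpfr,iwdzt,hdxf] -> 12 lines: czfg rzcd sqcu aupql pyp umzoi blpfr iwdzt hdxf tyjnn ktaip wjn
Hunk 3: at line 5 remove [blpfr,iwdzt,hdxf] add [drbb,jew,dtstl] -> 12 lines: czfg rzcd sqcu aupql pyp umzoi drbb jew dtstl tyjnn ktaip wjn
Hunk 4: at line 9 remove [tyjnn,ktaip] add [rrvqk,oth] -> 12 lines: czfg rzcd sqcu aupql pyp umzoi drbb jew dtstl rrvqk oth wjn
Final line 5: pyp

Answer: pyp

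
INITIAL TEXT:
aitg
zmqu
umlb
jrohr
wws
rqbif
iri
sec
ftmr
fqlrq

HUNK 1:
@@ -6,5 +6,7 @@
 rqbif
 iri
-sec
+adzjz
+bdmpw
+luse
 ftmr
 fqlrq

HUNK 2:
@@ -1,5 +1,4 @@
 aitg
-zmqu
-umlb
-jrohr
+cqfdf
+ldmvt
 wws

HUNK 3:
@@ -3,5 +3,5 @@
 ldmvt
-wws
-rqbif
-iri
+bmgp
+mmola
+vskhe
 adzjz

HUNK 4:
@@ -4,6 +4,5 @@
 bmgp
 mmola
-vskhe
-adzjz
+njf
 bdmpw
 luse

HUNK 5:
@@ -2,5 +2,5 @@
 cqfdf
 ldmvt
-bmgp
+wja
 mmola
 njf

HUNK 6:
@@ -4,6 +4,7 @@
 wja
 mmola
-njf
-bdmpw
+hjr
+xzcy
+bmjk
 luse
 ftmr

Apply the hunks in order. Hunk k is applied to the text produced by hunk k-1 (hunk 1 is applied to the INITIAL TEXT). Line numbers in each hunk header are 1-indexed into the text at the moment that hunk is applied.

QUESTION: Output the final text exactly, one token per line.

Hunk 1: at line 6 remove [sec] add [adzjz,bdmpw,luse] -> 12 lines: aitg zmqu umlb jrohr wws rqbif iri adzjz bdmpw luse ftmr fqlrq
Hunk 2: at line 1 remove [zmqu,umlb,jrohr] add [cqfdf,ldmvt] -> 11 lines: aitg cqfdf ldmvt wws rqbif iri adzjz bdmpw luse ftmr fqlrq
Hunk 3: at line 3 remove [wws,rqbif,iri] add [bmgp,mmola,vskhe] -> 11 lines: aitg cqfdf ldmvt bmgp mmola vskhe adzjz bdmpw luse ftmr fqlrq
Hunk 4: at line 4 remove [vskhe,adzjz] add [njf] -> 10 lines: aitg cqfdf ldmvt bmgp mmola njf bdmpw luse ftmr fqlrq
Hunk 5: at line 2 remove [bmgp] add [wja] -> 10 lines: aitg cqfdf ldmvt wja mmola njf bdmpw luse ftmr fqlrq
Hunk 6: at line 4 remove [njf,bdmpw] add [hjr,xzcy,bmjk] -> 11 lines: aitg cqfdf ldmvt wja mmola hjr xzcy bmjk luse ftmr fqlrq

Answer: aitg
cqfdf
ldmvt
wja
mmola
hjr
xzcy
bmjk
luse
ftmr
fqlrq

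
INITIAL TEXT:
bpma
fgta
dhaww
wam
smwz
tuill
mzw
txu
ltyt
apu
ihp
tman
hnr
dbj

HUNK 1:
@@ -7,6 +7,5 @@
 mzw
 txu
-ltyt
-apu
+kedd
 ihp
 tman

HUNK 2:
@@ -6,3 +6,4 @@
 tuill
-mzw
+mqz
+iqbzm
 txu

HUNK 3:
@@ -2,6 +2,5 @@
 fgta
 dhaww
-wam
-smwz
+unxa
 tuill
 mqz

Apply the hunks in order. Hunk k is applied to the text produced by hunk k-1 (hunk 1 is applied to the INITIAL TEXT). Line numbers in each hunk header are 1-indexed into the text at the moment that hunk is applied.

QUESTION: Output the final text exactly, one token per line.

Hunk 1: at line 7 remove [ltyt,apu] add [kedd] -> 13 lines: bpma fgta dhaww wam smwz tuill mzw txu kedd ihp tman hnr dbj
Hunk 2: at line 6 remove [mzw] add [mqz,iqbzm] -> 14 lines: bpma fgta dhaww wam smwz tuill mqz iqbzm txu kedd ihp tman hnr dbj
Hunk 3: at line 2 remove [wam,smwz] add [unxa] -> 13 lines: bpma fgta dhaww unxa tuill mqz iqbzm txu kedd ihp tman hnr dbj

Answer: bpma
fgta
dhaww
unxa
tuill
mqz
iqbzm
txu
kedd
ihp
tman
hnr
dbj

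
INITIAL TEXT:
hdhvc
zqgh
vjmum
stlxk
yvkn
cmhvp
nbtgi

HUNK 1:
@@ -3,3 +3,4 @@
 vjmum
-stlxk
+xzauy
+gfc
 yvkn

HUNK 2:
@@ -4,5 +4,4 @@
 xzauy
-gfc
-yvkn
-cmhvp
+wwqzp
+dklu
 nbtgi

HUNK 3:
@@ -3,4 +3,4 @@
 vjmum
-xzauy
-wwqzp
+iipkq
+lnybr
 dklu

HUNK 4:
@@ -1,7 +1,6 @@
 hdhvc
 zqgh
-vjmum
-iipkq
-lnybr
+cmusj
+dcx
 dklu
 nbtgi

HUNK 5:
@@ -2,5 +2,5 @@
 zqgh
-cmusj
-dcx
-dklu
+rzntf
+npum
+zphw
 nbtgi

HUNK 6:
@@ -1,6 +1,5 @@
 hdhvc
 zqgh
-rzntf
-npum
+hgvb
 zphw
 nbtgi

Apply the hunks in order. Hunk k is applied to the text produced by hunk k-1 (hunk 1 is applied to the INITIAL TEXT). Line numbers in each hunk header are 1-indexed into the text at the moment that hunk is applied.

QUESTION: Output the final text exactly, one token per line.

Answer: hdhvc
zqgh
hgvb
zphw
nbtgi

Derivation:
Hunk 1: at line 3 remove [stlxk] add [xzauy,gfc] -> 8 lines: hdhvc zqgh vjmum xzauy gfc yvkn cmhvp nbtgi
Hunk 2: at line 4 remove [gfc,yvkn,cmhvp] add [wwqzp,dklu] -> 7 lines: hdhvc zqgh vjmum xzauy wwqzp dklu nbtgi
Hunk 3: at line 3 remove [xzauy,wwqzp] add [iipkq,lnybr] -> 7 lines: hdhvc zqgh vjmum iipkq lnybr dklu nbtgi
Hunk 4: at line 1 remove [vjmum,iipkq,lnybr] add [cmusj,dcx] -> 6 lines: hdhvc zqgh cmusj dcx dklu nbtgi
Hunk 5: at line 2 remove [cmusj,dcx,dklu] add [rzntf,npum,zphw] -> 6 lines: hdhvc zqgh rzntf npum zphw nbtgi
Hunk 6: at line 1 remove [rzntf,npum] add [hgvb] -> 5 lines: hdhvc zqgh hgvb zphw nbtgi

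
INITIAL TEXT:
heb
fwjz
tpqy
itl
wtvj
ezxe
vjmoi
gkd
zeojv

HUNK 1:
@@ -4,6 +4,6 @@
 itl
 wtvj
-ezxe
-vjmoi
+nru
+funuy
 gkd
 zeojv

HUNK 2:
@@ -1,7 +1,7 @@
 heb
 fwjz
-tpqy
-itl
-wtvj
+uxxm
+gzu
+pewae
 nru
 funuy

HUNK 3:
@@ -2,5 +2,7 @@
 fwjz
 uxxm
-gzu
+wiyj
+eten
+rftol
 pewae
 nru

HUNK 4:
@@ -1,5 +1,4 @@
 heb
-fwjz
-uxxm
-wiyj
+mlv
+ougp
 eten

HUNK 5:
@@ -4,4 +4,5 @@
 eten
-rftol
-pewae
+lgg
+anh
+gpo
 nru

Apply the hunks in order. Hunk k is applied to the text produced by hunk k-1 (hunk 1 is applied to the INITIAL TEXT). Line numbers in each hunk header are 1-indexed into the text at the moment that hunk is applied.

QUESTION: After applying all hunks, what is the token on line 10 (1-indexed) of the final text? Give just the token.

Answer: gkd

Derivation:
Hunk 1: at line 4 remove [ezxe,vjmoi] add [nru,funuy] -> 9 lines: heb fwjz tpqy itl wtvj nru funuy gkd zeojv
Hunk 2: at line 1 remove [tpqy,itl,wtvj] add [uxxm,gzu,pewae] -> 9 lines: heb fwjz uxxm gzu pewae nru funuy gkd zeojv
Hunk 3: at line 2 remove [gzu] add [wiyj,eten,rftol] -> 11 lines: heb fwjz uxxm wiyj eten rftol pewae nru funuy gkd zeojv
Hunk 4: at line 1 remove [fwjz,uxxm,wiyj] add [mlv,ougp] -> 10 lines: heb mlv ougp eten rftol pewae nru funuy gkd zeojv
Hunk 5: at line 4 remove [rftol,pewae] add [lgg,anh,gpo] -> 11 lines: heb mlv ougp eten lgg anh gpo nru funuy gkd zeojv
Final line 10: gkd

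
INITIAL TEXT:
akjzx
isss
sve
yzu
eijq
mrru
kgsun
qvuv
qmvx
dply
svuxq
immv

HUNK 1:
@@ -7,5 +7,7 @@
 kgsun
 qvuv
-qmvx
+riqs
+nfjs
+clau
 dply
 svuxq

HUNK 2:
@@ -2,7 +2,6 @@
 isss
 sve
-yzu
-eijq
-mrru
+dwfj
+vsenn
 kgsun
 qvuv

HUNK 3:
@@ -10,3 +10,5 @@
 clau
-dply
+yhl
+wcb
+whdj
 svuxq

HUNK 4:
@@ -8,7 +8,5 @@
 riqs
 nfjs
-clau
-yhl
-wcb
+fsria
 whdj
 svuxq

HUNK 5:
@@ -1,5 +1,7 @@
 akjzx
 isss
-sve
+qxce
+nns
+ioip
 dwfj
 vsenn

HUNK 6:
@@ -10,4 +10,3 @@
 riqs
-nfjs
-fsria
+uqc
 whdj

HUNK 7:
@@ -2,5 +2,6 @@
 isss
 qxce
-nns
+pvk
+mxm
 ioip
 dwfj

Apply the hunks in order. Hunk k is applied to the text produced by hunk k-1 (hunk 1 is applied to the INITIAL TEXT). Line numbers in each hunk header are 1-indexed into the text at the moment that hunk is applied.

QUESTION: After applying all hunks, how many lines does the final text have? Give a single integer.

Answer: 15

Derivation:
Hunk 1: at line 7 remove [qmvx] add [riqs,nfjs,clau] -> 14 lines: akjzx isss sve yzu eijq mrru kgsun qvuv riqs nfjs clau dply svuxq immv
Hunk 2: at line 2 remove [yzu,eijq,mrru] add [dwfj,vsenn] -> 13 lines: akjzx isss sve dwfj vsenn kgsun qvuv riqs nfjs clau dply svuxq immv
Hunk 3: at line 10 remove [dply] add [yhl,wcb,whdj] -> 15 lines: akjzx isss sve dwfj vsenn kgsun qvuv riqs nfjs clau yhl wcb whdj svuxq immv
Hunk 4: at line 8 remove [clau,yhl,wcb] add [fsria] -> 13 lines: akjzx isss sve dwfj vsenn kgsun qvuv riqs nfjs fsria whdj svuxq immv
Hunk 5: at line 1 remove [sve] add [qxce,nns,ioip] -> 15 lines: akjzx isss qxce nns ioip dwfj vsenn kgsun qvuv riqs nfjs fsria whdj svuxq immv
Hunk 6: at line 10 remove [nfjs,fsria] add [uqc] -> 14 lines: akjzx isss qxce nns ioip dwfj vsenn kgsun qvuv riqs uqc whdj svuxq immv
Hunk 7: at line 2 remove [nns] add [pvk,mxm] -> 15 lines: akjzx isss qxce pvk mxm ioip dwfj vsenn kgsun qvuv riqs uqc whdj svuxq immv
Final line count: 15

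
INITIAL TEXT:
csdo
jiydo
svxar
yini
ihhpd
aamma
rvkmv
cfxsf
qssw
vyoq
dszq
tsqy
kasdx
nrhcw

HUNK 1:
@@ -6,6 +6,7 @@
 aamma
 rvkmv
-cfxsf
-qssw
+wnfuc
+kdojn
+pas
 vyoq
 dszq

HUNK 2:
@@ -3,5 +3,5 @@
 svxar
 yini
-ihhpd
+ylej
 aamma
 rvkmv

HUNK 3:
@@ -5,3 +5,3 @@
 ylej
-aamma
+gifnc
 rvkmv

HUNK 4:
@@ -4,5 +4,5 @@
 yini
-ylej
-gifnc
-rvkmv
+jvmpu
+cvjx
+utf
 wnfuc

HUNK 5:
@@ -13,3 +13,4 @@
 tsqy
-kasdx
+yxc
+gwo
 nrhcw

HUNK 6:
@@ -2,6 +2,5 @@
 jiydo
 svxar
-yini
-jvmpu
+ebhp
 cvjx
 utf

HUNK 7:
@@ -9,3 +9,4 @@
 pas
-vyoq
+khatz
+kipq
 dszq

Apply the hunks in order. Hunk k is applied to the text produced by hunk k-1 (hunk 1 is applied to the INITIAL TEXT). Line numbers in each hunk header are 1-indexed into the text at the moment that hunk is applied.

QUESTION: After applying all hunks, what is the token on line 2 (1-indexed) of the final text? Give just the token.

Answer: jiydo

Derivation:
Hunk 1: at line 6 remove [cfxsf,qssw] add [wnfuc,kdojn,pas] -> 15 lines: csdo jiydo svxar yini ihhpd aamma rvkmv wnfuc kdojn pas vyoq dszq tsqy kasdx nrhcw
Hunk 2: at line 3 remove [ihhpd] add [ylej] -> 15 lines: csdo jiydo svxar yini ylej aamma rvkmv wnfuc kdojn pas vyoq dszq tsqy kasdx nrhcw
Hunk 3: at line 5 remove [aamma] add [gifnc] -> 15 lines: csdo jiydo svxar yini ylej gifnc rvkmv wnfuc kdojn pas vyoq dszq tsqy kasdx nrhcw
Hunk 4: at line 4 remove [ylej,gifnc,rvkmv] add [jvmpu,cvjx,utf] -> 15 lines: csdo jiydo svxar yini jvmpu cvjx utf wnfuc kdojn pas vyoq dszq tsqy kasdx nrhcw
Hunk 5: at line 13 remove [kasdx] add [yxc,gwo] -> 16 lines: csdo jiydo svxar yini jvmpu cvjx utf wnfuc kdojn pas vyoq dszq tsqy yxc gwo nrhcw
Hunk 6: at line 2 remove [yini,jvmpu] add [ebhp] -> 15 lines: csdo jiydo svxar ebhp cvjx utf wnfuc kdojn pas vyoq dszq tsqy yxc gwo nrhcw
Hunk 7: at line 9 remove [vyoq] add [khatz,kipq] -> 16 lines: csdo jiydo svxar ebhp cvjx utf wnfuc kdojn pas khatz kipq dszq tsqy yxc gwo nrhcw
Final line 2: jiydo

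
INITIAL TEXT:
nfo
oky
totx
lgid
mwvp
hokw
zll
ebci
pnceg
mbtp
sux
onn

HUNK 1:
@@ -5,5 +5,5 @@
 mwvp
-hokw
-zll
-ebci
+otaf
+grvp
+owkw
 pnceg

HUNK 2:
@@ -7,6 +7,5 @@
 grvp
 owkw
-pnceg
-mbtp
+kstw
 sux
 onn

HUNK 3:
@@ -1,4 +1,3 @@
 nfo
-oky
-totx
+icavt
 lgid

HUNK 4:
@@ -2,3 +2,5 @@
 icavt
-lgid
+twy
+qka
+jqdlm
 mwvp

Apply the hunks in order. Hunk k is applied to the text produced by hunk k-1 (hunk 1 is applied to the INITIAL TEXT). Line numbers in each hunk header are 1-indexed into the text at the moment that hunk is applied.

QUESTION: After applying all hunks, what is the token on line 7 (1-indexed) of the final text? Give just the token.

Answer: otaf

Derivation:
Hunk 1: at line 5 remove [hokw,zll,ebci] add [otaf,grvp,owkw] -> 12 lines: nfo oky totx lgid mwvp otaf grvp owkw pnceg mbtp sux onn
Hunk 2: at line 7 remove [pnceg,mbtp] add [kstw] -> 11 lines: nfo oky totx lgid mwvp otaf grvp owkw kstw sux onn
Hunk 3: at line 1 remove [oky,totx] add [icavt] -> 10 lines: nfo icavt lgid mwvp otaf grvp owkw kstw sux onn
Hunk 4: at line 2 remove [lgid] add [twy,qka,jqdlm] -> 12 lines: nfo icavt twy qka jqdlm mwvp otaf grvp owkw kstw sux onn
Final line 7: otaf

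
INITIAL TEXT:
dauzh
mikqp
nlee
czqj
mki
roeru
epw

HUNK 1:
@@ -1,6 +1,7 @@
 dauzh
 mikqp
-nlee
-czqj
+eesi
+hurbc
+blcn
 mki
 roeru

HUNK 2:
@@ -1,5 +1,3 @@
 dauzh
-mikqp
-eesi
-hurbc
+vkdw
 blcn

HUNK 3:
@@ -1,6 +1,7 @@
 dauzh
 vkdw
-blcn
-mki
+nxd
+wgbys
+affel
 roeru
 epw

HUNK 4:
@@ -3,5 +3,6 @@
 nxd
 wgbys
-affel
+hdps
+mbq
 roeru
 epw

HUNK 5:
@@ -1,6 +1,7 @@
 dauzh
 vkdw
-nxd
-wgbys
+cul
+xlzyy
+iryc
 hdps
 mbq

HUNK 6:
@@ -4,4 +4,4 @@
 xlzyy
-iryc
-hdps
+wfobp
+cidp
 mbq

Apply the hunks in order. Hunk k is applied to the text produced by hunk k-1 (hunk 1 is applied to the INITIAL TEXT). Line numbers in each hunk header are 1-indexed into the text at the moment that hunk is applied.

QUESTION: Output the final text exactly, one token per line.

Answer: dauzh
vkdw
cul
xlzyy
wfobp
cidp
mbq
roeru
epw

Derivation:
Hunk 1: at line 1 remove [nlee,czqj] add [eesi,hurbc,blcn] -> 8 lines: dauzh mikqp eesi hurbc blcn mki roeru epw
Hunk 2: at line 1 remove [mikqp,eesi,hurbc] add [vkdw] -> 6 lines: dauzh vkdw blcn mki roeru epw
Hunk 3: at line 1 remove [blcn,mki] add [nxd,wgbys,affel] -> 7 lines: dauzh vkdw nxd wgbys affel roeru epw
Hunk 4: at line 3 remove [affel] add [hdps,mbq] -> 8 lines: dauzh vkdw nxd wgbys hdps mbq roeru epw
Hunk 5: at line 1 remove [nxd,wgbys] add [cul,xlzyy,iryc] -> 9 lines: dauzh vkdw cul xlzyy iryc hdps mbq roeru epw
Hunk 6: at line 4 remove [iryc,hdps] add [wfobp,cidp] -> 9 lines: dauzh vkdw cul xlzyy wfobp cidp mbq roeru epw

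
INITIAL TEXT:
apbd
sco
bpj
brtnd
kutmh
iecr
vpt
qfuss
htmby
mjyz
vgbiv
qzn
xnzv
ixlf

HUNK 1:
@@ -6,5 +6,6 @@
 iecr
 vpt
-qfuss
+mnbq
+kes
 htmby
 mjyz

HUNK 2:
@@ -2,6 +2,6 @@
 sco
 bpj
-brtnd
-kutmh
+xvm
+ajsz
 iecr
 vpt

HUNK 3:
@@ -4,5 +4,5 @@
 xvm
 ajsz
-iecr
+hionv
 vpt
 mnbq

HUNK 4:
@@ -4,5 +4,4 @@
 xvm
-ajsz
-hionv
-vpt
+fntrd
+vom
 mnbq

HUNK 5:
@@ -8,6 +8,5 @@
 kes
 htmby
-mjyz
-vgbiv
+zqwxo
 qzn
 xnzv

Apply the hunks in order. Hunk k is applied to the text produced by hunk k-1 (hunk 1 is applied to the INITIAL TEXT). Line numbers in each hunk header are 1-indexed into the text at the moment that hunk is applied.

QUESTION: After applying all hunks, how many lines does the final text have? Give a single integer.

Answer: 13

Derivation:
Hunk 1: at line 6 remove [qfuss] add [mnbq,kes] -> 15 lines: apbd sco bpj brtnd kutmh iecr vpt mnbq kes htmby mjyz vgbiv qzn xnzv ixlf
Hunk 2: at line 2 remove [brtnd,kutmh] add [xvm,ajsz] -> 15 lines: apbd sco bpj xvm ajsz iecr vpt mnbq kes htmby mjyz vgbiv qzn xnzv ixlf
Hunk 3: at line 4 remove [iecr] add [hionv] -> 15 lines: apbd sco bpj xvm ajsz hionv vpt mnbq kes htmby mjyz vgbiv qzn xnzv ixlf
Hunk 4: at line 4 remove [ajsz,hionv,vpt] add [fntrd,vom] -> 14 lines: apbd sco bpj xvm fntrd vom mnbq kes htmby mjyz vgbiv qzn xnzv ixlf
Hunk 5: at line 8 remove [mjyz,vgbiv] add [zqwxo] -> 13 lines: apbd sco bpj xvm fntrd vom mnbq kes htmby zqwxo qzn xnzv ixlf
Final line count: 13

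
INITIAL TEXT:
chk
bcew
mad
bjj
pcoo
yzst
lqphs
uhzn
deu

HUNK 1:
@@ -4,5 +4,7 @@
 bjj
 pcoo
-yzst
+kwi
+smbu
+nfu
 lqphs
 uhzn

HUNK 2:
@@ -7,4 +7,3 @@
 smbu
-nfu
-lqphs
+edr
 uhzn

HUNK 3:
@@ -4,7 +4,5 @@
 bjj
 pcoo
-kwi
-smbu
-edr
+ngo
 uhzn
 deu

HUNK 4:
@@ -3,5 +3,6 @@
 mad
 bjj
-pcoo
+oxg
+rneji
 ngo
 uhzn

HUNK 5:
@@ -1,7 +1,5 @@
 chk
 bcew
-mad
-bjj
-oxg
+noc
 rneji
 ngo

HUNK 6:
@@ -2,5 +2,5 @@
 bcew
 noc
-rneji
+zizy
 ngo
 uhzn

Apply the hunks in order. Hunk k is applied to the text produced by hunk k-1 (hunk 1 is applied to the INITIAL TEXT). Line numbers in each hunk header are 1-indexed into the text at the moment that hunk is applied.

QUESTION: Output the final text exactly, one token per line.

Answer: chk
bcew
noc
zizy
ngo
uhzn
deu

Derivation:
Hunk 1: at line 4 remove [yzst] add [kwi,smbu,nfu] -> 11 lines: chk bcew mad bjj pcoo kwi smbu nfu lqphs uhzn deu
Hunk 2: at line 7 remove [nfu,lqphs] add [edr] -> 10 lines: chk bcew mad bjj pcoo kwi smbu edr uhzn deu
Hunk 3: at line 4 remove [kwi,smbu,edr] add [ngo] -> 8 lines: chk bcew mad bjj pcoo ngo uhzn deu
Hunk 4: at line 3 remove [pcoo] add [oxg,rneji] -> 9 lines: chk bcew mad bjj oxg rneji ngo uhzn deu
Hunk 5: at line 1 remove [mad,bjj,oxg] add [noc] -> 7 lines: chk bcew noc rneji ngo uhzn deu
Hunk 6: at line 2 remove [rneji] add [zizy] -> 7 lines: chk bcew noc zizy ngo uhzn deu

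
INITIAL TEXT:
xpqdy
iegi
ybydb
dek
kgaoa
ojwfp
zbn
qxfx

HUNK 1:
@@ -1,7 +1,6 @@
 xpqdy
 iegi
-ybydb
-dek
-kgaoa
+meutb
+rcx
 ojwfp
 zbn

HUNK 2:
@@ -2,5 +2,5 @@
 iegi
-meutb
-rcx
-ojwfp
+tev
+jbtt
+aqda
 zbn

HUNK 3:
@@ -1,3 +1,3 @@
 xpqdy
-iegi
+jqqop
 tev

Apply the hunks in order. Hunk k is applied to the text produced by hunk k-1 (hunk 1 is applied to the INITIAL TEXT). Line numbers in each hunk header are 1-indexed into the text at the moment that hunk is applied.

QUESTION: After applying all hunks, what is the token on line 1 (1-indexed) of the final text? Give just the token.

Answer: xpqdy

Derivation:
Hunk 1: at line 1 remove [ybydb,dek,kgaoa] add [meutb,rcx] -> 7 lines: xpqdy iegi meutb rcx ojwfp zbn qxfx
Hunk 2: at line 2 remove [meutb,rcx,ojwfp] add [tev,jbtt,aqda] -> 7 lines: xpqdy iegi tev jbtt aqda zbn qxfx
Hunk 3: at line 1 remove [iegi] add [jqqop] -> 7 lines: xpqdy jqqop tev jbtt aqda zbn qxfx
Final line 1: xpqdy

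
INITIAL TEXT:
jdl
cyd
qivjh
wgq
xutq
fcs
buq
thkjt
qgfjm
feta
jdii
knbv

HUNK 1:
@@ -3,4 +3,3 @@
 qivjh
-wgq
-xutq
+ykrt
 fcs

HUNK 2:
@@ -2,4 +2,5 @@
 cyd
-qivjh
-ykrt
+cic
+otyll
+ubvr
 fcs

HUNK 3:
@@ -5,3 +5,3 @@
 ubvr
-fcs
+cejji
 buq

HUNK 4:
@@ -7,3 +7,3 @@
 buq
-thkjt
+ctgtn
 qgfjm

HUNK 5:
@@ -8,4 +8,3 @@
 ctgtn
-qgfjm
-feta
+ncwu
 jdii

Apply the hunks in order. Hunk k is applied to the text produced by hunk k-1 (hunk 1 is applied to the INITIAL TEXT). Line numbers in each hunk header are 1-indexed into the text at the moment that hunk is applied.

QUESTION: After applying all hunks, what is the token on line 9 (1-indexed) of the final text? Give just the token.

Answer: ncwu

Derivation:
Hunk 1: at line 3 remove [wgq,xutq] add [ykrt] -> 11 lines: jdl cyd qivjh ykrt fcs buq thkjt qgfjm feta jdii knbv
Hunk 2: at line 2 remove [qivjh,ykrt] add [cic,otyll,ubvr] -> 12 lines: jdl cyd cic otyll ubvr fcs buq thkjt qgfjm feta jdii knbv
Hunk 3: at line 5 remove [fcs] add [cejji] -> 12 lines: jdl cyd cic otyll ubvr cejji buq thkjt qgfjm feta jdii knbv
Hunk 4: at line 7 remove [thkjt] add [ctgtn] -> 12 lines: jdl cyd cic otyll ubvr cejji buq ctgtn qgfjm feta jdii knbv
Hunk 5: at line 8 remove [qgfjm,feta] add [ncwu] -> 11 lines: jdl cyd cic otyll ubvr cejji buq ctgtn ncwu jdii knbv
Final line 9: ncwu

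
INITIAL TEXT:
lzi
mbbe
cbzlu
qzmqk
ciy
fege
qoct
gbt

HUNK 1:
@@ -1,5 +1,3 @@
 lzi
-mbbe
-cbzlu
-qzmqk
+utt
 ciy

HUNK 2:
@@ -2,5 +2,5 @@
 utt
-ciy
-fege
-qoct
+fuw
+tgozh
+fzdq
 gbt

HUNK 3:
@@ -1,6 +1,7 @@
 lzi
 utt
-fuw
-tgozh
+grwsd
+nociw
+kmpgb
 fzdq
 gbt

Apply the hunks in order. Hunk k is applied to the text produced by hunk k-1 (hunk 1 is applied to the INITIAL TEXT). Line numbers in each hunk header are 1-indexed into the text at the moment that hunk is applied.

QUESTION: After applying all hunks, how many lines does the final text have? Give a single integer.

Answer: 7

Derivation:
Hunk 1: at line 1 remove [mbbe,cbzlu,qzmqk] add [utt] -> 6 lines: lzi utt ciy fege qoct gbt
Hunk 2: at line 2 remove [ciy,fege,qoct] add [fuw,tgozh,fzdq] -> 6 lines: lzi utt fuw tgozh fzdq gbt
Hunk 3: at line 1 remove [fuw,tgozh] add [grwsd,nociw,kmpgb] -> 7 lines: lzi utt grwsd nociw kmpgb fzdq gbt
Final line count: 7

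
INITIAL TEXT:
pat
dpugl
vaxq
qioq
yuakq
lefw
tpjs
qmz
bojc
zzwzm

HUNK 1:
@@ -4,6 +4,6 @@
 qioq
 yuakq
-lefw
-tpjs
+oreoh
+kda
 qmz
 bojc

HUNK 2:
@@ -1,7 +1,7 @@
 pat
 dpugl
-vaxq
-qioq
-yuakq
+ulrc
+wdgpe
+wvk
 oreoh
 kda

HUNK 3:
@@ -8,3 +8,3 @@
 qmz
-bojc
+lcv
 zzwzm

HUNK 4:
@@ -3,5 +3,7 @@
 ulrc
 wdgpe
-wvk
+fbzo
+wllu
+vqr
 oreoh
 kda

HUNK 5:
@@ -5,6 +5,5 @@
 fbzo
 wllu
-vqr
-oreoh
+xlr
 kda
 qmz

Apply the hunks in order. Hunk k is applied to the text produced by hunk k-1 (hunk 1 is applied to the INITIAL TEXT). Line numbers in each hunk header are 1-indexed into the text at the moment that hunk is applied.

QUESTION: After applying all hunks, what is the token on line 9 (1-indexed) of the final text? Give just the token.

Hunk 1: at line 4 remove [lefw,tpjs] add [oreoh,kda] -> 10 lines: pat dpugl vaxq qioq yuakq oreoh kda qmz bojc zzwzm
Hunk 2: at line 1 remove [vaxq,qioq,yuakq] add [ulrc,wdgpe,wvk] -> 10 lines: pat dpugl ulrc wdgpe wvk oreoh kda qmz bojc zzwzm
Hunk 3: at line 8 remove [bojc] add [lcv] -> 10 lines: pat dpugl ulrc wdgpe wvk oreoh kda qmz lcv zzwzm
Hunk 4: at line 3 remove [wvk] add [fbzo,wllu,vqr] -> 12 lines: pat dpugl ulrc wdgpe fbzo wllu vqr oreoh kda qmz lcv zzwzm
Hunk 5: at line 5 remove [vqr,oreoh] add [xlr] -> 11 lines: pat dpugl ulrc wdgpe fbzo wllu xlr kda qmz lcv zzwzm
Final line 9: qmz

Answer: qmz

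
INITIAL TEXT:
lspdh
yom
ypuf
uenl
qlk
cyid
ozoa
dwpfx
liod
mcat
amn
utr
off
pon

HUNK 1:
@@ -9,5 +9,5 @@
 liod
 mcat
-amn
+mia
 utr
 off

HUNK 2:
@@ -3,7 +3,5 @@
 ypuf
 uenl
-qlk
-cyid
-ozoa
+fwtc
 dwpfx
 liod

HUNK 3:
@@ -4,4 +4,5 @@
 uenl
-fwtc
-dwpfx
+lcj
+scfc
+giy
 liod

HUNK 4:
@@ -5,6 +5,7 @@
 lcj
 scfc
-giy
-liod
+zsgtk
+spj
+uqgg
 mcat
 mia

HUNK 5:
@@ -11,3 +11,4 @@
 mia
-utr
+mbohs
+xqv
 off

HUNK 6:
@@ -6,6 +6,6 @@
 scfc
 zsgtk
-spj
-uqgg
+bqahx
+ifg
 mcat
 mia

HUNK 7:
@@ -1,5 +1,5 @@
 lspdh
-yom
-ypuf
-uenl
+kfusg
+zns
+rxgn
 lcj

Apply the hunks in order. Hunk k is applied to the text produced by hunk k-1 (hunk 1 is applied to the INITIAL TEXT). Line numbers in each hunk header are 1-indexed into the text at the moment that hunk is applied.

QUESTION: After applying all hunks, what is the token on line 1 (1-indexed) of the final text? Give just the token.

Hunk 1: at line 9 remove [amn] add [mia] -> 14 lines: lspdh yom ypuf uenl qlk cyid ozoa dwpfx liod mcat mia utr off pon
Hunk 2: at line 3 remove [qlk,cyid,ozoa] add [fwtc] -> 12 lines: lspdh yom ypuf uenl fwtc dwpfx liod mcat mia utr off pon
Hunk 3: at line 4 remove [fwtc,dwpfx] add [lcj,scfc,giy] -> 13 lines: lspdh yom ypuf uenl lcj scfc giy liod mcat mia utr off pon
Hunk 4: at line 5 remove [giy,liod] add [zsgtk,spj,uqgg] -> 14 lines: lspdh yom ypuf uenl lcj scfc zsgtk spj uqgg mcat mia utr off pon
Hunk 5: at line 11 remove [utr] add [mbohs,xqv] -> 15 lines: lspdh yom ypuf uenl lcj scfc zsgtk spj uqgg mcat mia mbohs xqv off pon
Hunk 6: at line 6 remove [spj,uqgg] add [bqahx,ifg] -> 15 lines: lspdh yom ypuf uenl lcj scfc zsgtk bqahx ifg mcat mia mbohs xqv off pon
Hunk 7: at line 1 remove [yom,ypuf,uenl] add [kfusg,zns,rxgn] -> 15 lines: lspdh kfusg zns rxgn lcj scfc zsgtk bqahx ifg mcat mia mbohs xqv off pon
Final line 1: lspdh

Answer: lspdh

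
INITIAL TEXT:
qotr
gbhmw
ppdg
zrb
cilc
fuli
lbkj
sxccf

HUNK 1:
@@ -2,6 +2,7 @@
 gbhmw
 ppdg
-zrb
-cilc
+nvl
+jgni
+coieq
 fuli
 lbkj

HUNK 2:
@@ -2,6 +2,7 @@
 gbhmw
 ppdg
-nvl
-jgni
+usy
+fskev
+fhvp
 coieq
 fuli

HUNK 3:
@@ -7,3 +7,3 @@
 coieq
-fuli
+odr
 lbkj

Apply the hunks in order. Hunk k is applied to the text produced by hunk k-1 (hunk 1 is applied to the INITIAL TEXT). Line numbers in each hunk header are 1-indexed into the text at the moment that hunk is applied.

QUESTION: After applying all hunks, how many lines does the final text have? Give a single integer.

Answer: 10

Derivation:
Hunk 1: at line 2 remove [zrb,cilc] add [nvl,jgni,coieq] -> 9 lines: qotr gbhmw ppdg nvl jgni coieq fuli lbkj sxccf
Hunk 2: at line 2 remove [nvl,jgni] add [usy,fskev,fhvp] -> 10 lines: qotr gbhmw ppdg usy fskev fhvp coieq fuli lbkj sxccf
Hunk 3: at line 7 remove [fuli] add [odr] -> 10 lines: qotr gbhmw ppdg usy fskev fhvp coieq odr lbkj sxccf
Final line count: 10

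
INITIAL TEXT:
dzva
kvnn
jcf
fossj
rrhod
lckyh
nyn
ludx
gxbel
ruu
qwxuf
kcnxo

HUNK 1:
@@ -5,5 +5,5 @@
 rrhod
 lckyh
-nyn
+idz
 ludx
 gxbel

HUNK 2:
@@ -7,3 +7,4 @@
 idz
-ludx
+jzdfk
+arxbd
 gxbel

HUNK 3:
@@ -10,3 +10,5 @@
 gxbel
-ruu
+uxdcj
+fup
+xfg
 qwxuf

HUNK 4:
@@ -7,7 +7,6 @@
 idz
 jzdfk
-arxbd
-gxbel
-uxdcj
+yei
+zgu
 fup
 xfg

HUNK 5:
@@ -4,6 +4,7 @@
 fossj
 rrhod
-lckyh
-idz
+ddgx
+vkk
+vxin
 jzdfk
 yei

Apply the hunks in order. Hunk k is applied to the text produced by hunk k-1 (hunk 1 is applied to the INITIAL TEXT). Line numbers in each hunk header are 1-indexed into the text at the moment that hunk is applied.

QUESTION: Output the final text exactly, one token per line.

Answer: dzva
kvnn
jcf
fossj
rrhod
ddgx
vkk
vxin
jzdfk
yei
zgu
fup
xfg
qwxuf
kcnxo

Derivation:
Hunk 1: at line 5 remove [nyn] add [idz] -> 12 lines: dzva kvnn jcf fossj rrhod lckyh idz ludx gxbel ruu qwxuf kcnxo
Hunk 2: at line 7 remove [ludx] add [jzdfk,arxbd] -> 13 lines: dzva kvnn jcf fossj rrhod lckyh idz jzdfk arxbd gxbel ruu qwxuf kcnxo
Hunk 3: at line 10 remove [ruu] add [uxdcj,fup,xfg] -> 15 lines: dzva kvnn jcf fossj rrhod lckyh idz jzdfk arxbd gxbel uxdcj fup xfg qwxuf kcnxo
Hunk 4: at line 7 remove [arxbd,gxbel,uxdcj] add [yei,zgu] -> 14 lines: dzva kvnn jcf fossj rrhod lckyh idz jzdfk yei zgu fup xfg qwxuf kcnxo
Hunk 5: at line 4 remove [lckyh,idz] add [ddgx,vkk,vxin] -> 15 lines: dzva kvnn jcf fossj rrhod ddgx vkk vxin jzdfk yei zgu fup xfg qwxuf kcnxo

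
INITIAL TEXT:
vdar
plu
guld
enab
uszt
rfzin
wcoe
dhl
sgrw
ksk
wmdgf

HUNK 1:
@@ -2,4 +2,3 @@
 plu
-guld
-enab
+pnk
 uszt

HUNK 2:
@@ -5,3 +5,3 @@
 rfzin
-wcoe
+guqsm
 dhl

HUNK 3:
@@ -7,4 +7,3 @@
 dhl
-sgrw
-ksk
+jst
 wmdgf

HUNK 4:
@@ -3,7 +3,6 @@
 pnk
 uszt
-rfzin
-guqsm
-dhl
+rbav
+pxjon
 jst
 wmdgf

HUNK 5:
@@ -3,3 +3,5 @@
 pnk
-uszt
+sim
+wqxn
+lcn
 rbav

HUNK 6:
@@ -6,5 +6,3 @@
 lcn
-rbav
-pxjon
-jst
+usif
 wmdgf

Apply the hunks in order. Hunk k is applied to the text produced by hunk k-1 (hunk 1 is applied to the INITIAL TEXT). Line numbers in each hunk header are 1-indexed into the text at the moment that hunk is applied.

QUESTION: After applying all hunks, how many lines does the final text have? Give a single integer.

Hunk 1: at line 2 remove [guld,enab] add [pnk] -> 10 lines: vdar plu pnk uszt rfzin wcoe dhl sgrw ksk wmdgf
Hunk 2: at line 5 remove [wcoe] add [guqsm] -> 10 lines: vdar plu pnk uszt rfzin guqsm dhl sgrw ksk wmdgf
Hunk 3: at line 7 remove [sgrw,ksk] add [jst] -> 9 lines: vdar plu pnk uszt rfzin guqsm dhl jst wmdgf
Hunk 4: at line 3 remove [rfzin,guqsm,dhl] add [rbav,pxjon] -> 8 lines: vdar plu pnk uszt rbav pxjon jst wmdgf
Hunk 5: at line 3 remove [uszt] add [sim,wqxn,lcn] -> 10 lines: vdar plu pnk sim wqxn lcn rbav pxjon jst wmdgf
Hunk 6: at line 6 remove [rbav,pxjon,jst] add [usif] -> 8 lines: vdar plu pnk sim wqxn lcn usif wmdgf
Final line count: 8

Answer: 8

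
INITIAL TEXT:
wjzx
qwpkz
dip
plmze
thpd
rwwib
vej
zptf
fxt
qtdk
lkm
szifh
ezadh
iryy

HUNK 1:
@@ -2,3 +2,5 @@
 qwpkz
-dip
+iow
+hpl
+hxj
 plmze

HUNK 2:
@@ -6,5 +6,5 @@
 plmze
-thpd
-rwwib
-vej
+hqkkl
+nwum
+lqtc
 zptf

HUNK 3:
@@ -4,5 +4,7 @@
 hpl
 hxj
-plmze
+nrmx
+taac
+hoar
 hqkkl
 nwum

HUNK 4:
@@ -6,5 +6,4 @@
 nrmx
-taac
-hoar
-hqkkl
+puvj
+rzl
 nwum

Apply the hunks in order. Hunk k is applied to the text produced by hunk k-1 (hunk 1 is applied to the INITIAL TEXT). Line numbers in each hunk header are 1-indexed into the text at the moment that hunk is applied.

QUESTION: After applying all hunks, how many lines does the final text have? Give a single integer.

Answer: 17

Derivation:
Hunk 1: at line 2 remove [dip] add [iow,hpl,hxj] -> 16 lines: wjzx qwpkz iow hpl hxj plmze thpd rwwib vej zptf fxt qtdk lkm szifh ezadh iryy
Hunk 2: at line 6 remove [thpd,rwwib,vej] add [hqkkl,nwum,lqtc] -> 16 lines: wjzx qwpkz iow hpl hxj plmze hqkkl nwum lqtc zptf fxt qtdk lkm szifh ezadh iryy
Hunk 3: at line 4 remove [plmze] add [nrmx,taac,hoar] -> 18 lines: wjzx qwpkz iow hpl hxj nrmx taac hoar hqkkl nwum lqtc zptf fxt qtdk lkm szifh ezadh iryy
Hunk 4: at line 6 remove [taac,hoar,hqkkl] add [puvj,rzl] -> 17 lines: wjzx qwpkz iow hpl hxj nrmx puvj rzl nwum lqtc zptf fxt qtdk lkm szifh ezadh iryy
Final line count: 17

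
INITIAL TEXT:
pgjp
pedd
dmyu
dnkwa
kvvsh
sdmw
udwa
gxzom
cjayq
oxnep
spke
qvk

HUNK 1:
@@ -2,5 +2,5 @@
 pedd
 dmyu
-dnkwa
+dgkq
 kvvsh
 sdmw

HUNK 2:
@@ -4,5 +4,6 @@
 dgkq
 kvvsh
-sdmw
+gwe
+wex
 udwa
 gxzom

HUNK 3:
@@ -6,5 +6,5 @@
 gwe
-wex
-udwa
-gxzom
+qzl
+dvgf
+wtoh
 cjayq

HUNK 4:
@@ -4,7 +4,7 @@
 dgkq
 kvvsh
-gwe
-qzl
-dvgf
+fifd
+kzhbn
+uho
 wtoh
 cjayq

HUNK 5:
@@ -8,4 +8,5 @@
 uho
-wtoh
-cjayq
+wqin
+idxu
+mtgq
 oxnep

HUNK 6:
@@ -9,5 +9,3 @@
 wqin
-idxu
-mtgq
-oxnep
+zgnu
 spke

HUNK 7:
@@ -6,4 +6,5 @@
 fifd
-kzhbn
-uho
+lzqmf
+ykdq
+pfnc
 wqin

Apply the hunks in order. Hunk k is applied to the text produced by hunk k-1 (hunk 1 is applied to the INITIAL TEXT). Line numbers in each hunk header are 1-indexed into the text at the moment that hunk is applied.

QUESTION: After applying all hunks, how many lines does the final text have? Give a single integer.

Hunk 1: at line 2 remove [dnkwa] add [dgkq] -> 12 lines: pgjp pedd dmyu dgkq kvvsh sdmw udwa gxzom cjayq oxnep spke qvk
Hunk 2: at line 4 remove [sdmw] add [gwe,wex] -> 13 lines: pgjp pedd dmyu dgkq kvvsh gwe wex udwa gxzom cjayq oxnep spke qvk
Hunk 3: at line 6 remove [wex,udwa,gxzom] add [qzl,dvgf,wtoh] -> 13 lines: pgjp pedd dmyu dgkq kvvsh gwe qzl dvgf wtoh cjayq oxnep spke qvk
Hunk 4: at line 4 remove [gwe,qzl,dvgf] add [fifd,kzhbn,uho] -> 13 lines: pgjp pedd dmyu dgkq kvvsh fifd kzhbn uho wtoh cjayq oxnep spke qvk
Hunk 5: at line 8 remove [wtoh,cjayq] add [wqin,idxu,mtgq] -> 14 lines: pgjp pedd dmyu dgkq kvvsh fifd kzhbn uho wqin idxu mtgq oxnep spke qvk
Hunk 6: at line 9 remove [idxu,mtgq,oxnep] add [zgnu] -> 12 lines: pgjp pedd dmyu dgkq kvvsh fifd kzhbn uho wqin zgnu spke qvk
Hunk 7: at line 6 remove [kzhbn,uho] add [lzqmf,ykdq,pfnc] -> 13 lines: pgjp pedd dmyu dgkq kvvsh fifd lzqmf ykdq pfnc wqin zgnu spke qvk
Final line count: 13

Answer: 13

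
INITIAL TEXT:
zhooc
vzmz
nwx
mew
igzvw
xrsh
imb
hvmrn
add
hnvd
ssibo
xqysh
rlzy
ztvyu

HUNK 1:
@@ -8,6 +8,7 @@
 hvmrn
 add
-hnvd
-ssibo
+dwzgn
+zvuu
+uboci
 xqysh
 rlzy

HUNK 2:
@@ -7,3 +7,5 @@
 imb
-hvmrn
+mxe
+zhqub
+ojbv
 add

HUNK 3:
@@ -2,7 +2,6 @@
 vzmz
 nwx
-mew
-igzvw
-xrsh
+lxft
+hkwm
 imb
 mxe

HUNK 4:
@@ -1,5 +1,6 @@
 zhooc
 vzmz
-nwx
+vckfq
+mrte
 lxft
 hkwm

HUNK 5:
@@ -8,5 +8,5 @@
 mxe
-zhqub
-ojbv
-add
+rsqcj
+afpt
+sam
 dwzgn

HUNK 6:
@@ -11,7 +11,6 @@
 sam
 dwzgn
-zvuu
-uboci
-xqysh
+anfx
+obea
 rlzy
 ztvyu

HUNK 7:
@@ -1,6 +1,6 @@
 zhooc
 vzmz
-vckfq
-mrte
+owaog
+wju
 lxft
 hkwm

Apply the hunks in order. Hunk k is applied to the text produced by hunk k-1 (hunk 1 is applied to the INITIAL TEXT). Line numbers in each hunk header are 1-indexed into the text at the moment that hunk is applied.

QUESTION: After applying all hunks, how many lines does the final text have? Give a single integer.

Answer: 16

Derivation:
Hunk 1: at line 8 remove [hnvd,ssibo] add [dwzgn,zvuu,uboci] -> 15 lines: zhooc vzmz nwx mew igzvw xrsh imb hvmrn add dwzgn zvuu uboci xqysh rlzy ztvyu
Hunk 2: at line 7 remove [hvmrn] add [mxe,zhqub,ojbv] -> 17 lines: zhooc vzmz nwx mew igzvw xrsh imb mxe zhqub ojbv add dwzgn zvuu uboci xqysh rlzy ztvyu
Hunk 3: at line 2 remove [mew,igzvw,xrsh] add [lxft,hkwm] -> 16 lines: zhooc vzmz nwx lxft hkwm imb mxe zhqub ojbv add dwzgn zvuu uboci xqysh rlzy ztvyu
Hunk 4: at line 1 remove [nwx] add [vckfq,mrte] -> 17 lines: zhooc vzmz vckfq mrte lxft hkwm imb mxe zhqub ojbv add dwzgn zvuu uboci xqysh rlzy ztvyu
Hunk 5: at line 8 remove [zhqub,ojbv,add] add [rsqcj,afpt,sam] -> 17 lines: zhooc vzmz vckfq mrte lxft hkwm imb mxe rsqcj afpt sam dwzgn zvuu uboci xqysh rlzy ztvyu
Hunk 6: at line 11 remove [zvuu,uboci,xqysh] add [anfx,obea] -> 16 lines: zhooc vzmz vckfq mrte lxft hkwm imb mxe rsqcj afpt sam dwzgn anfx obea rlzy ztvyu
Hunk 7: at line 1 remove [vckfq,mrte] add [owaog,wju] -> 16 lines: zhooc vzmz owaog wju lxft hkwm imb mxe rsqcj afpt sam dwzgn anfx obea rlzy ztvyu
Final line count: 16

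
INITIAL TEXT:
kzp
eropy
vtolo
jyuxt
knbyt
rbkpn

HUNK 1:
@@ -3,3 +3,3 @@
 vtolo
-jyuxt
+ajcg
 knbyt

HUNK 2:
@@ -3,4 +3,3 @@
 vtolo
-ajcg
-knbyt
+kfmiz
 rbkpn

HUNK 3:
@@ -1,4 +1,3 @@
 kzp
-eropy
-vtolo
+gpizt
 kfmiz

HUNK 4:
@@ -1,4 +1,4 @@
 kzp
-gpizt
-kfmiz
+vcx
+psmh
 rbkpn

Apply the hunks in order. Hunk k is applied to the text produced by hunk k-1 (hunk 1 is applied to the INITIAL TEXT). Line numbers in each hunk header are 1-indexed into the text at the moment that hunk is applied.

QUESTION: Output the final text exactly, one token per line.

Hunk 1: at line 3 remove [jyuxt] add [ajcg] -> 6 lines: kzp eropy vtolo ajcg knbyt rbkpn
Hunk 2: at line 3 remove [ajcg,knbyt] add [kfmiz] -> 5 lines: kzp eropy vtolo kfmiz rbkpn
Hunk 3: at line 1 remove [eropy,vtolo] add [gpizt] -> 4 lines: kzp gpizt kfmiz rbkpn
Hunk 4: at line 1 remove [gpizt,kfmiz] add [vcx,psmh] -> 4 lines: kzp vcx psmh rbkpn

Answer: kzp
vcx
psmh
rbkpn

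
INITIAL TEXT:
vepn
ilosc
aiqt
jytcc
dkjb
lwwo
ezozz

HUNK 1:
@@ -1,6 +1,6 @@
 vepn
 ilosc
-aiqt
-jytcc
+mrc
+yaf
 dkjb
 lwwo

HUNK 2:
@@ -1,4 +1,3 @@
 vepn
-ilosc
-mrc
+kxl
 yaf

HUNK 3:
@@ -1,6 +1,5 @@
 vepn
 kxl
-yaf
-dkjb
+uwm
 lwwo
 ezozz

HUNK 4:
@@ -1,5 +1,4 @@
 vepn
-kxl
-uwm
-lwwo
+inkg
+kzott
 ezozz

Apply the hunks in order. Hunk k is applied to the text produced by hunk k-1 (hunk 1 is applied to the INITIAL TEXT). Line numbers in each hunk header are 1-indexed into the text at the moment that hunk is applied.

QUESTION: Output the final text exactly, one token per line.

Answer: vepn
inkg
kzott
ezozz

Derivation:
Hunk 1: at line 1 remove [aiqt,jytcc] add [mrc,yaf] -> 7 lines: vepn ilosc mrc yaf dkjb lwwo ezozz
Hunk 2: at line 1 remove [ilosc,mrc] add [kxl] -> 6 lines: vepn kxl yaf dkjb lwwo ezozz
Hunk 3: at line 1 remove [yaf,dkjb] add [uwm] -> 5 lines: vepn kxl uwm lwwo ezozz
Hunk 4: at line 1 remove [kxl,uwm,lwwo] add [inkg,kzott] -> 4 lines: vepn inkg kzott ezozz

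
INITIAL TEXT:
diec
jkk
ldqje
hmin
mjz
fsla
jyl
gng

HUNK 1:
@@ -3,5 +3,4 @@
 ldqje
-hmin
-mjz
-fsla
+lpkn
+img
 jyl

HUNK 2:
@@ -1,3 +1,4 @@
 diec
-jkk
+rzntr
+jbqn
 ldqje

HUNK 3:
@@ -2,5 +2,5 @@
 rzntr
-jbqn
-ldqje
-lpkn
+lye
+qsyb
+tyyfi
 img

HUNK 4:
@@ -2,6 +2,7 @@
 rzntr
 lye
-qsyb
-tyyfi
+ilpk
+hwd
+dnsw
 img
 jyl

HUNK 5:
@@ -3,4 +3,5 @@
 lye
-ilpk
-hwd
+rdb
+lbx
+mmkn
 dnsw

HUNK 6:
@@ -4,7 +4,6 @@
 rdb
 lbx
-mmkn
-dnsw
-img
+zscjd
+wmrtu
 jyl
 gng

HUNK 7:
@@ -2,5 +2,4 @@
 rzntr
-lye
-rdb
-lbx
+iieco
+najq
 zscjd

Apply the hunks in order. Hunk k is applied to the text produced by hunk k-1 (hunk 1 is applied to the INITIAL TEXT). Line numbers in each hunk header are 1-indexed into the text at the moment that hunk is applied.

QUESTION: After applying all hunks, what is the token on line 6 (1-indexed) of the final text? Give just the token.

Hunk 1: at line 3 remove [hmin,mjz,fsla] add [lpkn,img] -> 7 lines: diec jkk ldqje lpkn img jyl gng
Hunk 2: at line 1 remove [jkk] add [rzntr,jbqn] -> 8 lines: diec rzntr jbqn ldqje lpkn img jyl gng
Hunk 3: at line 2 remove [jbqn,ldqje,lpkn] add [lye,qsyb,tyyfi] -> 8 lines: diec rzntr lye qsyb tyyfi img jyl gng
Hunk 4: at line 2 remove [qsyb,tyyfi] add [ilpk,hwd,dnsw] -> 9 lines: diec rzntr lye ilpk hwd dnsw img jyl gng
Hunk 5: at line 3 remove [ilpk,hwd] add [rdb,lbx,mmkn] -> 10 lines: diec rzntr lye rdb lbx mmkn dnsw img jyl gng
Hunk 6: at line 4 remove [mmkn,dnsw,img] add [zscjd,wmrtu] -> 9 lines: diec rzntr lye rdb lbx zscjd wmrtu jyl gng
Hunk 7: at line 2 remove [lye,rdb,lbx] add [iieco,najq] -> 8 lines: diec rzntr iieco najq zscjd wmrtu jyl gng
Final line 6: wmrtu

Answer: wmrtu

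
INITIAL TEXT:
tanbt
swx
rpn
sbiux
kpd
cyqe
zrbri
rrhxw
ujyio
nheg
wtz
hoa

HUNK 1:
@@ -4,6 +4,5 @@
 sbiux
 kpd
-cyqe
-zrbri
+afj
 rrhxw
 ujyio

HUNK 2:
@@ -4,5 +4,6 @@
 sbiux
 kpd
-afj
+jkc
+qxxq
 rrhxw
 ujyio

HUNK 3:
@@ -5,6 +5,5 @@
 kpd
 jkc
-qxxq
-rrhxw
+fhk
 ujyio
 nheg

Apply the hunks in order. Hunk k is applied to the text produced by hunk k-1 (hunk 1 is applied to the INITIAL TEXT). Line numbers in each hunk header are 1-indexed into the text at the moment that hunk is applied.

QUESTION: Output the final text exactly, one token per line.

Answer: tanbt
swx
rpn
sbiux
kpd
jkc
fhk
ujyio
nheg
wtz
hoa

Derivation:
Hunk 1: at line 4 remove [cyqe,zrbri] add [afj] -> 11 lines: tanbt swx rpn sbiux kpd afj rrhxw ujyio nheg wtz hoa
Hunk 2: at line 4 remove [afj] add [jkc,qxxq] -> 12 lines: tanbt swx rpn sbiux kpd jkc qxxq rrhxw ujyio nheg wtz hoa
Hunk 3: at line 5 remove [qxxq,rrhxw] add [fhk] -> 11 lines: tanbt swx rpn sbiux kpd jkc fhk ujyio nheg wtz hoa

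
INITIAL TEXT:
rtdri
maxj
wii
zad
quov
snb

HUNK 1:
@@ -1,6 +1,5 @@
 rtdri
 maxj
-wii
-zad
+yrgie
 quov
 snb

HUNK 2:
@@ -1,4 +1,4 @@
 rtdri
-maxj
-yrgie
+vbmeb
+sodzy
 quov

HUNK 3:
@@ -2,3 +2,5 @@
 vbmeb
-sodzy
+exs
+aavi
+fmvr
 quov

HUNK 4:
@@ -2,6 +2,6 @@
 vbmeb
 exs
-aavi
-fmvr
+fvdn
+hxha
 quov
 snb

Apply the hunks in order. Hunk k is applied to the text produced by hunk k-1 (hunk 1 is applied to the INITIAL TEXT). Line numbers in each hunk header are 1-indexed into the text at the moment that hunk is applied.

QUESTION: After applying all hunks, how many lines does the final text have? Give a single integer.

Answer: 7

Derivation:
Hunk 1: at line 1 remove [wii,zad] add [yrgie] -> 5 lines: rtdri maxj yrgie quov snb
Hunk 2: at line 1 remove [maxj,yrgie] add [vbmeb,sodzy] -> 5 lines: rtdri vbmeb sodzy quov snb
Hunk 3: at line 2 remove [sodzy] add [exs,aavi,fmvr] -> 7 lines: rtdri vbmeb exs aavi fmvr quov snb
Hunk 4: at line 2 remove [aavi,fmvr] add [fvdn,hxha] -> 7 lines: rtdri vbmeb exs fvdn hxha quov snb
Final line count: 7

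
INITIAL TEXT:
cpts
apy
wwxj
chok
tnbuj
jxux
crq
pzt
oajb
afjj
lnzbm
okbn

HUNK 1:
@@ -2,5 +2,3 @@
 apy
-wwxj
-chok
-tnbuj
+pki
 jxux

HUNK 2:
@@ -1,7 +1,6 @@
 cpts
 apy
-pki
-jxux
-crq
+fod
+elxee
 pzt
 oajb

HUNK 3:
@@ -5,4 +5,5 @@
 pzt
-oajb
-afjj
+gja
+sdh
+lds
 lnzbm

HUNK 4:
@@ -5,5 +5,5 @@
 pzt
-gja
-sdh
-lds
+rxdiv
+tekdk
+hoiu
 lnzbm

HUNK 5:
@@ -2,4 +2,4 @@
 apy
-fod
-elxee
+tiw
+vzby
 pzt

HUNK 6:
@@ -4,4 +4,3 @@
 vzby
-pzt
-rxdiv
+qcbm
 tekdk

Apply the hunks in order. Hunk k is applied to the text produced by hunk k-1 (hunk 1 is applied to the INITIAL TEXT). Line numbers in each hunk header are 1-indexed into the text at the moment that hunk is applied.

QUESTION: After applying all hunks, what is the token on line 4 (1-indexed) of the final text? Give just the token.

Hunk 1: at line 2 remove [wwxj,chok,tnbuj] add [pki] -> 10 lines: cpts apy pki jxux crq pzt oajb afjj lnzbm okbn
Hunk 2: at line 1 remove [pki,jxux,crq] add [fod,elxee] -> 9 lines: cpts apy fod elxee pzt oajb afjj lnzbm okbn
Hunk 3: at line 5 remove [oajb,afjj] add [gja,sdh,lds] -> 10 lines: cpts apy fod elxee pzt gja sdh lds lnzbm okbn
Hunk 4: at line 5 remove [gja,sdh,lds] add [rxdiv,tekdk,hoiu] -> 10 lines: cpts apy fod elxee pzt rxdiv tekdk hoiu lnzbm okbn
Hunk 5: at line 2 remove [fod,elxee] add [tiw,vzby] -> 10 lines: cpts apy tiw vzby pzt rxdiv tekdk hoiu lnzbm okbn
Hunk 6: at line 4 remove [pzt,rxdiv] add [qcbm] -> 9 lines: cpts apy tiw vzby qcbm tekdk hoiu lnzbm okbn
Final line 4: vzby

Answer: vzby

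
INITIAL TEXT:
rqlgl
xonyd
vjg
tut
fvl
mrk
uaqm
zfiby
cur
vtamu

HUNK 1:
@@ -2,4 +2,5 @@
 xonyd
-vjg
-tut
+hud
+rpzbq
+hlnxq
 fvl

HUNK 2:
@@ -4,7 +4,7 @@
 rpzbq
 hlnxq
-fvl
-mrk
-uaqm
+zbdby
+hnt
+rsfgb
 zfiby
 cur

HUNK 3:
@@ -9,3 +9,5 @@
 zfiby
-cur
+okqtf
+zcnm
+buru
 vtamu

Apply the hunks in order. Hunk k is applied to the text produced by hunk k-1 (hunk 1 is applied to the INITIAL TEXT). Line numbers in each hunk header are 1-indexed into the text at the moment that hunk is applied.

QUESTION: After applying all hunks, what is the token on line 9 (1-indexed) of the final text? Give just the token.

Answer: zfiby

Derivation:
Hunk 1: at line 2 remove [vjg,tut] add [hud,rpzbq,hlnxq] -> 11 lines: rqlgl xonyd hud rpzbq hlnxq fvl mrk uaqm zfiby cur vtamu
Hunk 2: at line 4 remove [fvl,mrk,uaqm] add [zbdby,hnt,rsfgb] -> 11 lines: rqlgl xonyd hud rpzbq hlnxq zbdby hnt rsfgb zfiby cur vtamu
Hunk 3: at line 9 remove [cur] add [okqtf,zcnm,buru] -> 13 lines: rqlgl xonyd hud rpzbq hlnxq zbdby hnt rsfgb zfiby okqtf zcnm buru vtamu
Final line 9: zfiby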